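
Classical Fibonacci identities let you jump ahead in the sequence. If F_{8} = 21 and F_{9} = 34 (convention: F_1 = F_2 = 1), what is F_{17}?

1597

By F_{2k+1} = F_k² + F_{k+1}²: F_{17} = 21² + 34² = 441 + 1156 = 1597.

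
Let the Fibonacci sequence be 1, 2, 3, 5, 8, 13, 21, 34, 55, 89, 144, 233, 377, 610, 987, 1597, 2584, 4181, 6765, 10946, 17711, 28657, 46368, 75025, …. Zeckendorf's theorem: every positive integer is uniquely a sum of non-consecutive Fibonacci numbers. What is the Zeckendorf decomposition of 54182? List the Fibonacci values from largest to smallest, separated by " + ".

46368 + 6765 + 987 + 55 + 5 + 2

Greedily peel off the largest Fibonacci term at each step:
54182 − 46368 = 7814
7814 − 6765 = 1049
1049 − 987 = 62
62 − 55 = 7
7 − 5 = 2
2 − 2 = 0
So 54182 = 46368 + 6765 + 987 + 55 + 5 + 2, with no two terms consecutive in the sequence.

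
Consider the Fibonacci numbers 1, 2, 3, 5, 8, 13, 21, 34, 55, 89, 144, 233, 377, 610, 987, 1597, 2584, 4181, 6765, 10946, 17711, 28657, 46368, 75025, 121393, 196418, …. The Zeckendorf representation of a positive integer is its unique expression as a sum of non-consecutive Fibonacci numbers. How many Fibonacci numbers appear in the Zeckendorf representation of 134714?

7

134714: greatest Fibonacci not exceeding it is 121393, leaving 13321
13321: greatest Fibonacci not exceeding it is 10946, leaving 2375
2375: greatest Fibonacci not exceeding it is 1597, leaving 778
778: greatest Fibonacci not exceeding it is 610, leaving 168
168: greatest Fibonacci not exceeding it is 144, leaving 24
24: greatest Fibonacci not exceeding it is 21, leaving 3
3: greatest Fibonacci not exceeding it is 3, leaving 0
134714 = 121393 + 10946 + 1597 + 610 + 144 + 21 + 3, which has 7 terms.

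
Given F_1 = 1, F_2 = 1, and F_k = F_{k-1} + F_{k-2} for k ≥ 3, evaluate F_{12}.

Iterating the recurrence up to F_{8} = 21 and F_{7} = 13:
F_{9} = F_{8} + F_{7} = 21 + 13 = 34
F_{10} = F_{9} + F_{8} = 34 + 21 = 55
F_{11} = F_{10} + F_{9} = 55 + 34 = 89
F_{12} = F_{11} + F_{10} = 89 + 55 = 144

144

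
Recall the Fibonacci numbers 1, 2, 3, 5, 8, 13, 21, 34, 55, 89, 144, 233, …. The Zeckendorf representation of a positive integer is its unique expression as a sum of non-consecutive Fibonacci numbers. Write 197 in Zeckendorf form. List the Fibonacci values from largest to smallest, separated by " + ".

144 + 34 + 13 + 5 + 1

subtract 144 from 197: 53 remains
subtract 34 from 53: 19 remains
subtract 13 from 19: 6 remains
subtract 5 from 6: 1 remains
subtract 1 from 1: 0 remains
So 197 = 144 + 34 + 13 + 5 + 1, with no two terms consecutive in the sequence.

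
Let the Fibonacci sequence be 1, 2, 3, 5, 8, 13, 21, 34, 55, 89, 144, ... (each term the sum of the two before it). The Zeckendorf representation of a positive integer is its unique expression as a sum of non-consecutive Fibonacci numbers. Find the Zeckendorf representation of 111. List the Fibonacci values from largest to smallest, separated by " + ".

89 + 21 + 1

111 − 89 = 22
22 − 21 = 1
1 − 1 = 0
So 111 = 89 + 21 + 1, with no two terms consecutive in the sequence.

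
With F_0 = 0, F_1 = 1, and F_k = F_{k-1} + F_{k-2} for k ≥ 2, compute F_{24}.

46368

Iterating the recurrence up to F_{17} = 1597 and F_{16} = 987:
F_{18} = F_{17} + F_{16} = 1597 + 987 = 2584
F_{19} = F_{18} + F_{17} = 2584 + 1597 = 4181
F_{20} = F_{19} + F_{18} = 4181 + 2584 = 6765
F_{21} = F_{20} + F_{19} = 6765 + 4181 = 10946
F_{22} = F_{21} + F_{20} = 10946 + 6765 = 17711
F_{23} = F_{22} + F_{21} = 17711 + 10946 = 28657
F_{24} = F_{23} + F_{22} = 28657 + 17711 = 46368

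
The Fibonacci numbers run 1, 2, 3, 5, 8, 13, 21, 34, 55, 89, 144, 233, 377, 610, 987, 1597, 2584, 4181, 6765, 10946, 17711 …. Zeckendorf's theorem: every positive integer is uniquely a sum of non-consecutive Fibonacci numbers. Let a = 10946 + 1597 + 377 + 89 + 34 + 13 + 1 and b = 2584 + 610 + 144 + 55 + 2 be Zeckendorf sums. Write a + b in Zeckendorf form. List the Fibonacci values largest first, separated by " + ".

The two numbers are 13057 and 3395, so their sum is 16452.
subtract 10946 from 16452: 5506 remains
subtract 4181 from 5506: 1325 remains
subtract 987 from 1325: 338 remains
subtract 233 from 338: 105 remains
subtract 89 from 105: 16 remains
subtract 13 from 16: 3 remains
subtract 3 from 3: 0 remains

10946 + 4181 + 987 + 233 + 89 + 13 + 3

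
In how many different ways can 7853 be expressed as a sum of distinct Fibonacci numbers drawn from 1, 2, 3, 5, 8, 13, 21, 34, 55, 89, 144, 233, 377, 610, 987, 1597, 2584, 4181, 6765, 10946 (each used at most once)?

Each representation comes from the Zeckendorf form by replacing some F_k with F_{k−1} + F_{k−2} where possible.
7853 = 6765+987+89+8+3+1 = 6765+987+55+34+8+3+1 = 6765+610+377+89+8+3+1 = … (21 more), for 24 in all.

24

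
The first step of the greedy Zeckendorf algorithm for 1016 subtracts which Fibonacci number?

987

987 ≤ 1016 < 1597, so the largest Fibonacci number not exceeding 1016 is 987.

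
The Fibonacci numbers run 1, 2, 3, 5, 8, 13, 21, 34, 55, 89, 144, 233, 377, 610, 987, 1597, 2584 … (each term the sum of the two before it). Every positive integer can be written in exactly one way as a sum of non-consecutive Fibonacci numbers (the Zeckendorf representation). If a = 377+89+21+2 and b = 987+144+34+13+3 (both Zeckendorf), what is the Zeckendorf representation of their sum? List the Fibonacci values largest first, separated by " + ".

The two numbers are 489 and 1181, so their sum is 1670.
take 1597 (≤ 1670); 1670 − 1597 = 73
take 55 (≤ 73); 73 − 55 = 18
take 13 (≤ 18); 18 − 13 = 5
take 5 (≤ 5); 5 − 5 = 0

1597 + 55 + 13 + 5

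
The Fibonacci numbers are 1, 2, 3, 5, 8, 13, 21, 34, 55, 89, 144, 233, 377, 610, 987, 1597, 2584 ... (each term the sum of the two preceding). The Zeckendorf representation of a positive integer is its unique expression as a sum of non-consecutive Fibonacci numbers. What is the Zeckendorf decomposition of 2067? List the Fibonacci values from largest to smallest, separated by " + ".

1597 + 377 + 89 + 3 + 1

subtract 1597 from 2067: 470 remains
subtract 377 from 470: 93 remains
subtract 89 from 93: 4 remains
subtract 3 from 4: 1 remains
subtract 1 from 1: 0 remains
So 2067 = 1597 + 377 + 89 + 3 + 1, with no two terms consecutive in the sequence.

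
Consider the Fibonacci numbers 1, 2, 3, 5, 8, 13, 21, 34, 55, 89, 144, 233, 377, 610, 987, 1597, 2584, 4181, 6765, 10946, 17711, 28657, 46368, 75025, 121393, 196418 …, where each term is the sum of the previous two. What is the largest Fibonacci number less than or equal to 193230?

121393

121393 ≤ 193230 < 196418, so the largest Fibonacci number not exceeding 193230 is 121393.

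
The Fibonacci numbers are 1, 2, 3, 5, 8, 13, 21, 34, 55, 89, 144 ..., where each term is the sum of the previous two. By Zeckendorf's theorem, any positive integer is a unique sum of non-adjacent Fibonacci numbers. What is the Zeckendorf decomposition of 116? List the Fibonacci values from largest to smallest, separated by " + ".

89 + 21 + 5 + 1

Greedy algorithm:
116 − 89 = 27
27 − 21 = 6
6 − 5 = 1
1 − 1 = 0
So 116 = 89 + 21 + 5 + 1, with no two terms consecutive in the sequence.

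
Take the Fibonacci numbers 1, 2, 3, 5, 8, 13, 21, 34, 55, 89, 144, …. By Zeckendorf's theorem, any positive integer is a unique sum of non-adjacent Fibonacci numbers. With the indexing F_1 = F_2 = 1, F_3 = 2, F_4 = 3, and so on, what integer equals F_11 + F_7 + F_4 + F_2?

106

F_11 + F_7 + F_4 + F_2 = 89 + 13 + 3 + 1 = 106.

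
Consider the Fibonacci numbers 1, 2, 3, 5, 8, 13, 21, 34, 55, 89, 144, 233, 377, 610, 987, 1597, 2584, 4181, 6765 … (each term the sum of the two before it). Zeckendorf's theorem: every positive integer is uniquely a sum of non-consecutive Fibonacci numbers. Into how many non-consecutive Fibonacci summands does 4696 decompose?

6

Repeatedly subtract the largest Fibonacci number that fits:
4181 ≤ 4696 < 6765, so take 4181; remainder 515
377 ≤ 515 < 610, so take 377; remainder 138
89 ≤ 138 < 144, so take 89; remainder 49
34 ≤ 49 < 55, so take 34; remainder 15
13 ≤ 15 < 21, so take 13; remainder 2
2 ≤ 2 < 3, so take 2; remainder 0
4696 = 4181 + 377 + 89 + 34 + 13 + 2, which has 6 terms.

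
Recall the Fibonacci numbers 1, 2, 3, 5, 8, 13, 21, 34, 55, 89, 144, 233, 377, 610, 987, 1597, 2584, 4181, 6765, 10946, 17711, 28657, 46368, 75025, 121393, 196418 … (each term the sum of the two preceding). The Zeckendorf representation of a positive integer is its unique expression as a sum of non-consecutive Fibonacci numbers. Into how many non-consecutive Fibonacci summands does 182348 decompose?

8

take 121393 (≤ 182348); 182348 − 121393 = 60955
take 46368 (≤ 60955); 60955 − 46368 = 14587
take 10946 (≤ 14587); 14587 − 10946 = 3641
take 2584 (≤ 3641); 3641 − 2584 = 1057
take 987 (≤ 1057); 1057 − 987 = 70
take 55 (≤ 70); 70 − 55 = 15
take 13 (≤ 15); 15 − 13 = 2
take 2 (≤ 2); 2 − 2 = 0
182348 = 121393 + 46368 + 10946 + 2584 + 987 + 55 + 13 + 2, which has 8 terms.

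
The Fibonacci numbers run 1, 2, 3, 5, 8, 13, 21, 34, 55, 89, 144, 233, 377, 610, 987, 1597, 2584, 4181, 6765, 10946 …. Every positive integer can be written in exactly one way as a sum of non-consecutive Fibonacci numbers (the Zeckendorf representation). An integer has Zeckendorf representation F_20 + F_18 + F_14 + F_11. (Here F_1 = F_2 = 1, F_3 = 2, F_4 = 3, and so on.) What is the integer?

F_20 + F_18 + F_14 + F_11 = 6765 + 2584 + 377 + 89 = 9815.

9815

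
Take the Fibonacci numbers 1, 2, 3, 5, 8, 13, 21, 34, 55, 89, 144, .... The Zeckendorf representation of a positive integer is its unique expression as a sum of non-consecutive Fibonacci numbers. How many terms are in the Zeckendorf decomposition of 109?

4

largest Fibonacci ≤ 109 is 89; 109 − 89 = 20
largest Fibonacci ≤ 20 is 13; 20 − 13 = 7
largest Fibonacci ≤ 7 is 5; 7 − 5 = 2
largest Fibonacci ≤ 2 is 2; 2 − 2 = 0
109 = 89 + 13 + 5 + 2, which has 4 terms.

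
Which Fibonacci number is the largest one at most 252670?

196418

196418 ≤ 252670 < 317811, so the largest Fibonacci number not exceeding 252670 is 196418.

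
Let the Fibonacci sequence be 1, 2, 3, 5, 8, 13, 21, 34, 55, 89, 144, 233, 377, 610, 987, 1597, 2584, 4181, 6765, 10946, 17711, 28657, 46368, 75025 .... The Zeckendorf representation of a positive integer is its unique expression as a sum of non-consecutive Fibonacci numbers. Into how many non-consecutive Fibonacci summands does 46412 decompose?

Repeatedly subtract the largest Fibonacci number that fits:
largest Fibonacci ≤ 46412 is 46368; 46412 − 46368 = 44
largest Fibonacci ≤ 44 is 34; 44 − 34 = 10
largest Fibonacci ≤ 10 is 8; 10 − 8 = 2
largest Fibonacci ≤ 2 is 2; 2 − 2 = 0
46412 = 46368 + 34 + 8 + 2, which has 4 terms.

4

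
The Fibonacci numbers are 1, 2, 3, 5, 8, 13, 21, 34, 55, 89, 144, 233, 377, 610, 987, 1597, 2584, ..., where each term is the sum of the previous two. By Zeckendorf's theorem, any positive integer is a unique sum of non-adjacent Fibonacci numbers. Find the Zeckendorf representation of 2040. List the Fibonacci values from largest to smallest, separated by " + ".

largest Fibonacci ≤ 2040 is 1597; 2040 − 1597 = 443
largest Fibonacci ≤ 443 is 377; 443 − 377 = 66
largest Fibonacci ≤ 66 is 55; 66 − 55 = 11
largest Fibonacci ≤ 11 is 8; 11 − 8 = 3
largest Fibonacci ≤ 3 is 3; 3 − 3 = 0
So 2040 = 1597 + 377 + 55 + 8 + 3, with no two terms consecutive in the sequence.

1597 + 377 + 55 + 8 + 3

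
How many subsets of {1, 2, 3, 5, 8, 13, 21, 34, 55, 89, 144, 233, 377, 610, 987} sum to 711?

711 = 610+89+8+3+1 = 610+55+34+8+3+1 = 377+233+89+8+3+1 = … (5 more), for 8 in all.

8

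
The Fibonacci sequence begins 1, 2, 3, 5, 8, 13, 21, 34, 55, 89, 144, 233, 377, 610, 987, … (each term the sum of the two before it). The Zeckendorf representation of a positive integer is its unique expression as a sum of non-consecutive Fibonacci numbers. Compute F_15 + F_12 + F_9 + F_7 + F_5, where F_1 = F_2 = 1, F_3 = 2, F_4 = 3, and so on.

F_15 + F_12 + F_9 + F_7 + F_5 = 610 + 144 + 34 + 13 + 5 = 806.

806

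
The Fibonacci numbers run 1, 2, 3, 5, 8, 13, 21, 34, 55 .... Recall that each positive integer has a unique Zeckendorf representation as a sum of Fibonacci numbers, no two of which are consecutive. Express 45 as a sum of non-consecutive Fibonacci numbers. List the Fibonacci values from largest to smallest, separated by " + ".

largest Fibonacci ≤ 45 is 34; 45 − 34 = 11
largest Fibonacci ≤ 11 is 8; 11 − 8 = 3
largest Fibonacci ≤ 3 is 3; 3 − 3 = 0
So 45 = 34 + 8 + 3, with no two terms consecutive in the sequence.

34 + 8 + 3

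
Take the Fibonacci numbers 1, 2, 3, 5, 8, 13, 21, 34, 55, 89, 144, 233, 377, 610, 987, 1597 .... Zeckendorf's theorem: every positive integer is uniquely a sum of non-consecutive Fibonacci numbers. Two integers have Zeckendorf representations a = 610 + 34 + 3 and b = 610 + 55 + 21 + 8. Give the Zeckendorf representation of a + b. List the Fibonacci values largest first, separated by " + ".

987 + 233 + 89 + 21 + 8 + 3

The two numbers are 647 and 694, so their sum is 1341.
987 ≤ 1341 < 1597, so take 987; remainder 354
233 ≤ 354 < 377, so take 233; remainder 121
89 ≤ 121 < 144, so take 89; remainder 32
21 ≤ 32 < 34, so take 21; remainder 11
8 ≤ 11 < 13, so take 8; remainder 3
3 ≤ 3 < 5, so take 3; remainder 0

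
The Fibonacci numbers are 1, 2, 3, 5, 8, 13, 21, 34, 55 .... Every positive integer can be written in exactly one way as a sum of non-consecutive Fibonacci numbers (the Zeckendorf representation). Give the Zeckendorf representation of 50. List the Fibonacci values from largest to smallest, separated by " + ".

34 + 13 + 3

Greedily peel off the largest Fibonacci term at each step:
largest Fibonacci ≤ 50 is 34; 50 − 34 = 16
largest Fibonacci ≤ 16 is 13; 16 − 13 = 3
largest Fibonacci ≤ 3 is 3; 3 − 3 = 0
So 50 = 34 + 13 + 3, with no two terms consecutive in the sequence.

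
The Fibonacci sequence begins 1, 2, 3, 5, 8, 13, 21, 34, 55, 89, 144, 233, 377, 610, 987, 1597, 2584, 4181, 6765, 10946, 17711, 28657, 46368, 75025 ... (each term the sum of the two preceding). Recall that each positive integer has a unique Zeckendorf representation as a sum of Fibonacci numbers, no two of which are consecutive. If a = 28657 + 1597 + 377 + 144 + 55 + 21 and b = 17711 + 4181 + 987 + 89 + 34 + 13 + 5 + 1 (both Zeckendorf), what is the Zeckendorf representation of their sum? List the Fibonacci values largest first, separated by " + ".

46368 + 6765 + 610 + 89 + 34 + 5 + 1

The two numbers are 30851 and 23021, so their sum is 53872.
53872 − 46368 = 7504
7504 − 6765 = 739
739 − 610 = 129
129 − 89 = 40
40 − 34 = 6
6 − 5 = 1
1 − 1 = 0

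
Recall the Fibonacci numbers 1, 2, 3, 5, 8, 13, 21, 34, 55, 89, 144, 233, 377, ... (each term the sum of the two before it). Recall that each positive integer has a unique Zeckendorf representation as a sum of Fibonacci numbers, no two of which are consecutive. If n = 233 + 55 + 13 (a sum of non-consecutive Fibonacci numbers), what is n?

233 + 55 + 13 = 301.

301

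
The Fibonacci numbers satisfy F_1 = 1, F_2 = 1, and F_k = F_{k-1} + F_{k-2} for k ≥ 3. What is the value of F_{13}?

Iterating the recurrence up to F_{9} = 34 and F_{8} = 21:
F_{10} = F_{9} + F_{8} = 34 + 21 = 55
F_{11} = F_{10} + F_{9} = 55 + 34 = 89
F_{12} = F_{11} + F_{10} = 89 + 55 = 144
F_{13} = F_{12} + F_{11} = 144 + 89 = 233

233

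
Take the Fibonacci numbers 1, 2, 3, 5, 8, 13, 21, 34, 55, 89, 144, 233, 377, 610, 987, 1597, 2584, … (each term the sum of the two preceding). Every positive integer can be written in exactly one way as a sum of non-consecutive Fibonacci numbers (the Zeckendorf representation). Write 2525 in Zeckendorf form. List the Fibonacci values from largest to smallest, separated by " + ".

1597 + 610 + 233 + 55 + 21 + 8 + 1

Greedy algorithm:
2525: greatest Fibonacci not exceeding it is 1597, leaving 928
928: greatest Fibonacci not exceeding it is 610, leaving 318
318: greatest Fibonacci not exceeding it is 233, leaving 85
85: greatest Fibonacci not exceeding it is 55, leaving 30
30: greatest Fibonacci not exceeding it is 21, leaving 9
9: greatest Fibonacci not exceeding it is 8, leaving 1
1: greatest Fibonacci not exceeding it is 1, leaving 0
So 2525 = 1597 + 610 + 233 + 55 + 21 + 8 + 1, with no two terms consecutive in the sequence.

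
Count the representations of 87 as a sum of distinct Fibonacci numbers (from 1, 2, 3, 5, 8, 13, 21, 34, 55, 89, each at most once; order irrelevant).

Each representation comes from the Zeckendorf form by replacing some F_k with F_{k−1} + F_{k−2} where possible.
87 = 55+21+8+3 = 55+21+8+2+1 = 55+21+5+3+2+1 = 55+13+8+5+3+2+1 = … (1 more), for 5 in all.

5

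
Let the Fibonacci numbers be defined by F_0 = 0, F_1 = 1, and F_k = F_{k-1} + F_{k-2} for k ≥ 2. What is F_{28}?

317811

Iterating the recurrence up to F_{23} = 28657 and F_{22} = 17711:
F_{24} = F_{23} + F_{22} = 28657 + 17711 = 46368
F_{25} = F_{24} + F_{23} = 46368 + 28657 = 75025
F_{26} = F_{25} + F_{24} = 75025 + 46368 = 121393
F_{27} = F_{26} + F_{25} = 121393 + 75025 = 196418
F_{28} = F_{27} + F_{26} = 196418 + 121393 = 317811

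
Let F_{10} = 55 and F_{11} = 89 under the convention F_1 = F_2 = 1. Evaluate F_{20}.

6765

By the doubling identity F_{2k} = F_k(2F_{k+1} − F_k): F_{20} = 55·(2·89 − 55) = 55·123 = 6765.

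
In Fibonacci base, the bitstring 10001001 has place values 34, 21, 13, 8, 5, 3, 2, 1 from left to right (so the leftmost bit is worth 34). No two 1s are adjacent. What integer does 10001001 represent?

40

Summing the place values of the 1 bits: 34 + 5 + 1 = 40.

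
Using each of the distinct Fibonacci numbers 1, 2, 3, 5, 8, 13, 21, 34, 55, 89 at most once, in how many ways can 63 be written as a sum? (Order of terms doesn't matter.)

8

63 = 55+8 = 55+5+3 = 34+21+8 = 55+5+2+1 = … (4 more), for 8 in all.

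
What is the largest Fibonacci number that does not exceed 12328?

10946 ≤ 12328 < 17711, so the largest Fibonacci number not exceeding 12328 is 10946.

10946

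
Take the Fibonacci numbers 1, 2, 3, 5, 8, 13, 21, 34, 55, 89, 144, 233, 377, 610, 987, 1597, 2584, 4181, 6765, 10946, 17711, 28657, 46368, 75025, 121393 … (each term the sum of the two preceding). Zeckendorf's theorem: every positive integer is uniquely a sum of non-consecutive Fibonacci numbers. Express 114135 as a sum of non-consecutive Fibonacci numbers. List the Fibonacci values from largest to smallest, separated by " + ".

75025 + 28657 + 6765 + 2584 + 987 + 89 + 21 + 5 + 2

Greedily peel off the largest Fibonacci term at each step:
largest Fibonacci ≤ 114135 is 75025; 114135 − 75025 = 39110
largest Fibonacci ≤ 39110 is 28657; 39110 − 28657 = 10453
largest Fibonacci ≤ 10453 is 6765; 10453 − 6765 = 3688
largest Fibonacci ≤ 3688 is 2584; 3688 − 2584 = 1104
largest Fibonacci ≤ 1104 is 987; 1104 − 987 = 117
largest Fibonacci ≤ 117 is 89; 117 − 89 = 28
largest Fibonacci ≤ 28 is 21; 28 − 21 = 7
largest Fibonacci ≤ 7 is 5; 7 − 5 = 2
largest Fibonacci ≤ 2 is 2; 2 − 2 = 0
So 114135 = 75025 + 28657 + 6765 + 2584 + 987 + 89 + 21 + 5 + 2, with no two terms consecutive in the sequence.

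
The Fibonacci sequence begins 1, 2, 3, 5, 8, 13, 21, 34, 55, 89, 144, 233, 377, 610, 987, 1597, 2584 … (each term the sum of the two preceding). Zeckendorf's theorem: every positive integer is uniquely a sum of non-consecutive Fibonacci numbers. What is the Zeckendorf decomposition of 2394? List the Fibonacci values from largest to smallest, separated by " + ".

1597 + 610 + 144 + 34 + 8 + 1

subtract 1597 from 2394: 797 remains
subtract 610 from 797: 187 remains
subtract 144 from 187: 43 remains
subtract 34 from 43: 9 remains
subtract 8 from 9: 1 remains
subtract 1 from 1: 0 remains
So 2394 = 1597 + 610 + 144 + 34 + 8 + 1, with no two terms consecutive in the sequence.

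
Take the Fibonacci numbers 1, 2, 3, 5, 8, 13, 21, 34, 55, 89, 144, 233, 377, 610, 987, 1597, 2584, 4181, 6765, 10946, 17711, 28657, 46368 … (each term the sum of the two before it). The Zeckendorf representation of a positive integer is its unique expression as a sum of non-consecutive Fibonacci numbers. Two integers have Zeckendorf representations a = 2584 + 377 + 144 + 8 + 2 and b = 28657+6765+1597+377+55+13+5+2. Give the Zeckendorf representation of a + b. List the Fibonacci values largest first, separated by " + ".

28657 + 10946 + 610 + 233 + 89 + 34 + 13 + 3 + 1

The two numbers are 3115 and 37471, so their sum is 40586.
subtract 28657 from 40586: 11929 remains
subtract 10946 from 11929: 983 remains
subtract 610 from 983: 373 remains
subtract 233 from 373: 140 remains
subtract 89 from 140: 51 remains
subtract 34 from 51: 17 remains
subtract 13 from 17: 4 remains
subtract 3 from 4: 1 remains
subtract 1 from 1: 0 remains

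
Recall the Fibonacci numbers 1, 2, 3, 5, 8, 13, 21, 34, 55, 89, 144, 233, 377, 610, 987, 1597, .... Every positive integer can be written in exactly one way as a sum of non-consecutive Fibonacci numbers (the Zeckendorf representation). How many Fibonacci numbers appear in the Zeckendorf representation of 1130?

Greedily peel off the largest Fibonacci term at each step:
1130: greatest Fibonacci not exceeding it is 987, leaving 143
143: greatest Fibonacci not exceeding it is 89, leaving 54
54: greatest Fibonacci not exceeding it is 34, leaving 20
20: greatest Fibonacci not exceeding it is 13, leaving 7
7: greatest Fibonacci not exceeding it is 5, leaving 2
2: greatest Fibonacci not exceeding it is 2, leaving 0
1130 = 987 + 89 + 34 + 13 + 5 + 2, which has 6 terms.

6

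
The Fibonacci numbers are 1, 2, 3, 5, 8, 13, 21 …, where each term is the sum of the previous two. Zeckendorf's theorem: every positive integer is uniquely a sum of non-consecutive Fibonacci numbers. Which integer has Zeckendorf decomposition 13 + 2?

13 + 2 = 15.

15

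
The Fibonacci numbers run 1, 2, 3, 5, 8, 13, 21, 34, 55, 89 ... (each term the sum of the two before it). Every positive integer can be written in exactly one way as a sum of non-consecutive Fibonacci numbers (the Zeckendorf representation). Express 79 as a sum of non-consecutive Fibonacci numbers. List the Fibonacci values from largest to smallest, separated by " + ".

largest Fibonacci ≤ 79 is 55; 79 − 55 = 24
largest Fibonacci ≤ 24 is 21; 24 − 21 = 3
largest Fibonacci ≤ 3 is 3; 3 − 3 = 0
So 79 = 55 + 21 + 3, with no two terms consecutive in the sequence.

55 + 21 + 3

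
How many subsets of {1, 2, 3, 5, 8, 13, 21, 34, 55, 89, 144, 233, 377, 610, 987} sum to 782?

10

Starting from the Zeckendorf form and repeatedly splitting a term F_k into F_{k−1} + F_{k−2} (when neither is already used) reaches every representation.
782 = 610+144+21+5+2 = 610+144+13+8+5+2 = 610+89+55+21+5+2 = 377+233+144+21+5+2 = 610+89+55+13+8+5+2 = … (5 more), for 10 in all.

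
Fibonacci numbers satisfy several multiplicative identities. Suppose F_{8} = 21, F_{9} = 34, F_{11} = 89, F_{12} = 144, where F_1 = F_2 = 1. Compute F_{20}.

6765

By the addition formula F_{m+n} = F_m F_{n+1} + F_{m−1} F_n with m=12, n=8: F_{20} = 144·34 + 89·21 = 4896 + 1869 = 6765.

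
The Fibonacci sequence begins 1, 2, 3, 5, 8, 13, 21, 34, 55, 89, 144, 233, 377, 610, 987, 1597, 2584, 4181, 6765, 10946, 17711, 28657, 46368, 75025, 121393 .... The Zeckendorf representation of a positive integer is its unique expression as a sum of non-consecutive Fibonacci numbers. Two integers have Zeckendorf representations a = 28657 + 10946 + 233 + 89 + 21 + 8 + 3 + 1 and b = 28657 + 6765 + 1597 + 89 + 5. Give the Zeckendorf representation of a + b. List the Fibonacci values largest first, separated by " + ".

75025 + 1597 + 377 + 55 + 13 + 3 + 1

The two numbers are 39958 and 37113, so their sum is 77071.
77071 − 75025 = 2046
2046 − 1597 = 449
449 − 377 = 72
72 − 55 = 17
17 − 13 = 4
4 − 3 = 1
1 − 1 = 0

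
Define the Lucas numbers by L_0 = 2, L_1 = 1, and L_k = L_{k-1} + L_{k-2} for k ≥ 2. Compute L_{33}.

Iterating the recurrence up to L_{25} = 167761 and L_{24} = 103682:
L_{26} = L_{25} + L_{24} = 167761 + 103682 = 271443
L_{27} = L_{26} + L_{25} = 271443 + 167761 = 439204
L_{28} = L_{27} + L_{26} = 439204 + 271443 = 710647
L_{29} = L_{28} + L_{27} = 710647 + 439204 = 1149851
L_{30} = L_{29} + L_{28} = 1149851 + 710647 = 1860498
L_{31} = L_{30} + L_{29} = 1860498 + 1149851 = 3010349
L_{32} = L_{31} + L_{30} = 3010349 + 1860498 = 4870847
L_{33} = L_{32} + L_{31} = 4870847 + 3010349 = 7881196

7881196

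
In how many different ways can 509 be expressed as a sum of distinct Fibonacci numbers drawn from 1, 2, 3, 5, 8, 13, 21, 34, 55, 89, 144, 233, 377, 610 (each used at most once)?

509 = 377+89+34+8+1 = 377+89+34+5+3+1 = 377+89+21+13+8+1 = 233+144+89+34+8+1 = 377+89+21+13+5+3+1 = … (7 more), for 12 in all.

12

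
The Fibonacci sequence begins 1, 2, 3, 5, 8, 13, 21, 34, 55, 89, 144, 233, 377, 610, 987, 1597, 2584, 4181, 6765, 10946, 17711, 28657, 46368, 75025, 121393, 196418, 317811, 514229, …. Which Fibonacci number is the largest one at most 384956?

317811

317811 ≤ 384956 < 514229, so the largest Fibonacci number not exceeding 384956 is 317811.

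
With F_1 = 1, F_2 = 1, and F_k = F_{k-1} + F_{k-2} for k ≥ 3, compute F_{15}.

Iterating the recurrence up to F_{11} = 89 and F_{10} = 55:
F_{12} = F_{11} + F_{10} = 89 + 55 = 144
F_{13} = F_{12} + F_{11} = 144 + 89 = 233
F_{14} = F_{13} + F_{12} = 233 + 144 = 377
F_{15} = F_{14} + F_{13} = 377 + 233 = 610

610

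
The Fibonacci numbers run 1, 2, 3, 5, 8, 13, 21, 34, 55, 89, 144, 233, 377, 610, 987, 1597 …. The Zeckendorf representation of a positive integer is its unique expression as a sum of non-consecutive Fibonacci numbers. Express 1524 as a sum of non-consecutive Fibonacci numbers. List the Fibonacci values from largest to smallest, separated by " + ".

subtract 987 from 1524: 537 remains
subtract 377 from 537: 160 remains
subtract 144 from 160: 16 remains
subtract 13 from 16: 3 remains
subtract 3 from 3: 0 remains
So 1524 = 987 + 377 + 144 + 13 + 3, with no two terms consecutive in the sequence.

987 + 377 + 144 + 13 + 3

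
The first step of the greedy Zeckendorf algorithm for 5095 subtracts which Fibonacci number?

4181 ≤ 5095 < 6765, so the largest Fibonacci number not exceeding 5095 is 4181.

4181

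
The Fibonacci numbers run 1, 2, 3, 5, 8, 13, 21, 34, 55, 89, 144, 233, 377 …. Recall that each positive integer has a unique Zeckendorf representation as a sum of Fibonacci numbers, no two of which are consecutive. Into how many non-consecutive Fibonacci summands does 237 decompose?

237 − 233 = 4
4 − 3 = 1
1 − 1 = 0
237 = 233 + 3 + 1, which has 3 terms.

3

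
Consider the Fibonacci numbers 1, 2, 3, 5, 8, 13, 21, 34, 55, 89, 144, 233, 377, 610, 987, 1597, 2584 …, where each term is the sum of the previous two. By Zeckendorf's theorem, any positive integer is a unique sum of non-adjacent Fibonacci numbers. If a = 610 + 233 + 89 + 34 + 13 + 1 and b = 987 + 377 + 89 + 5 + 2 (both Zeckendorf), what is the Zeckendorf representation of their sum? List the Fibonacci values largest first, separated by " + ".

The two numbers are 980 and 1460, so their sum is 2440.
Repeatedly subtract the largest Fibonacci number that fits:
2440: greatest Fibonacci not exceeding it is 1597, leaving 843
843: greatest Fibonacci not exceeding it is 610, leaving 233
233: greatest Fibonacci not exceeding it is 233, leaving 0

1597 + 610 + 233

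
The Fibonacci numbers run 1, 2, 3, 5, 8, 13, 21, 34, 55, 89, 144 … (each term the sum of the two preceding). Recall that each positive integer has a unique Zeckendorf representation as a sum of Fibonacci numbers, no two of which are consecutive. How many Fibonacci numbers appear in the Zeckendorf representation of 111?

3

Greedily peel off the largest Fibonacci term at each step:
89 ≤ 111 < 144, so take 89; remainder 22
21 ≤ 22 < 34, so take 21; remainder 1
1 ≤ 1 < 2, so take 1; remainder 0
111 = 89 + 21 + 1, which has 3 terms.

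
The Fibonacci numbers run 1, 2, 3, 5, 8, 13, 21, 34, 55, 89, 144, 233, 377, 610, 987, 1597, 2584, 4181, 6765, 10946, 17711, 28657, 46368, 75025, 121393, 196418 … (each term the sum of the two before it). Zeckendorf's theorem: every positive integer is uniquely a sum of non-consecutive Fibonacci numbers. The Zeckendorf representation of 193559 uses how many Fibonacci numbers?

Repeatedly subtract the largest Fibonacci number that fits:
121393 ≤ 193559 < 196418, so take 121393; remainder 72166
46368 ≤ 72166 < 75025, so take 46368; remainder 25798
17711 ≤ 25798 < 28657, so take 17711; remainder 8087
6765 ≤ 8087 < 10946, so take 6765; remainder 1322
987 ≤ 1322 < 1597, so take 987; remainder 335
233 ≤ 335 < 377, so take 233; remainder 102
89 ≤ 102 < 144, so take 89; remainder 13
13 ≤ 13 < 21, so take 13; remainder 0
193559 = 121393 + 46368 + 17711 + 6765 + 987 + 233 + 89 + 13, which has 8 terms.

8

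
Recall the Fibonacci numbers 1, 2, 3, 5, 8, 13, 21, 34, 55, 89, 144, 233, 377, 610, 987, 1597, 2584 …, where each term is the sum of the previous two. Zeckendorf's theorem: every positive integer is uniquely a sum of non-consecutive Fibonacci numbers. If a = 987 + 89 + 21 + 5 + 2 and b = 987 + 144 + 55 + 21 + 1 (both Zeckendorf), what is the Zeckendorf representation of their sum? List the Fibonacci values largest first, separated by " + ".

1597 + 610 + 89 + 13 + 3

The two numbers are 1104 and 1208, so their sum is 2312.
Greedy algorithm:
2312 − 1597 = 715
715 − 610 = 105
105 − 89 = 16
16 − 13 = 3
3 − 3 = 0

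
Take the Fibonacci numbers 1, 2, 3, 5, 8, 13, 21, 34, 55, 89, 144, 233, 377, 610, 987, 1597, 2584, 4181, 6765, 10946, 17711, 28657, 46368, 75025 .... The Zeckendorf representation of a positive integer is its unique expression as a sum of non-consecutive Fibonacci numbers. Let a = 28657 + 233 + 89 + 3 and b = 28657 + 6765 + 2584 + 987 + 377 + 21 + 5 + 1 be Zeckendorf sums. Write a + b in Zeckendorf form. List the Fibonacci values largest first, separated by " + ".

The two numbers are 28982 and 39397, so their sum is 68379.
Repeatedly subtract the largest Fibonacci number that fits:
46368 ≤ 68379 < 75025, so take 46368; remainder 22011
17711 ≤ 22011 < 28657, so take 17711; remainder 4300
4181 ≤ 4300 < 6765, so take 4181; remainder 119
89 ≤ 119 < 144, so take 89; remainder 30
21 ≤ 30 < 34, so take 21; remainder 9
8 ≤ 9 < 13, so take 8; remainder 1
1 ≤ 1 < 2, so take 1; remainder 0

46368 + 17711 + 4181 + 89 + 21 + 8 + 1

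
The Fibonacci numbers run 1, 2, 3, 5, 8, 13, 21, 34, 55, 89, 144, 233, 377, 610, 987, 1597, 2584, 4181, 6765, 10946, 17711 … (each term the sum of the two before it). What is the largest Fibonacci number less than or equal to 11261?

10946 ≤ 11261 < 17711, so the largest Fibonacci number not exceeding 11261 is 10946.

10946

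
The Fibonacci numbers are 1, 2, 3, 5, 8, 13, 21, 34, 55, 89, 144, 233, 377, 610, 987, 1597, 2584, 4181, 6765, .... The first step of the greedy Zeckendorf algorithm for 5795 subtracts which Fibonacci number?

4181

4181 ≤ 5795 < 6765, so the largest Fibonacci number not exceeding 5795 is 4181.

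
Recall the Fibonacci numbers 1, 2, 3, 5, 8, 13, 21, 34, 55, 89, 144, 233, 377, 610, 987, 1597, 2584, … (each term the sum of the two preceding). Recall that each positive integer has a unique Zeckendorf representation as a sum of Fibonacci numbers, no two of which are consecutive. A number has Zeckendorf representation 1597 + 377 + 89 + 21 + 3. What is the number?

1597 + 377 + 89 + 21 + 3 = 2087.

2087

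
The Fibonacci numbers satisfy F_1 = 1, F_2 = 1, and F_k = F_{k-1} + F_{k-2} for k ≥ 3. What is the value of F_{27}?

196418

Iterating the recurrence up to F_{22} = 17711 and F_{21} = 10946:
F_{23} = F_{22} + F_{21} = 17711 + 10946 = 28657
F_{24} = F_{23} + F_{22} = 28657 + 17711 = 46368
F_{25} = F_{24} + F_{23} = 46368 + 28657 = 75025
F_{26} = F_{25} + F_{24} = 75025 + 46368 = 121393
F_{27} = F_{26} + F_{25} = 121393 + 75025 = 196418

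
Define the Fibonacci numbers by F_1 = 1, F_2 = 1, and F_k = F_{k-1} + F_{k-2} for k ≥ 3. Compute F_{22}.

17711

Iterating the recurrence up to F_{16} = 987 and F_{15} = 610:
F_{17} = F_{16} + F_{15} = 987 + 610 = 1597
F_{18} = F_{17} + F_{16} = 1597 + 987 = 2584
F_{19} = F_{18} + F_{17} = 2584 + 1597 = 4181
F_{20} = F_{19} + F_{18} = 4181 + 2584 = 6765
F_{21} = F_{20} + F_{19} = 6765 + 4181 = 10946
F_{22} = F_{21} + F_{20} = 10946 + 6765 = 17711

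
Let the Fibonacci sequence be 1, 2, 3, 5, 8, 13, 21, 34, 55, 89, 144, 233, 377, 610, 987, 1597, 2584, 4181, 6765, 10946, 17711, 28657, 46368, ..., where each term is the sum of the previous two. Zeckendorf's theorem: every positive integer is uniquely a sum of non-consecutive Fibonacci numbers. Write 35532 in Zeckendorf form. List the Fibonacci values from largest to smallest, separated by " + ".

28657 + 6765 + 89 + 21

Greedily peel off the largest Fibonacci term at each step:
35532: greatest Fibonacci not exceeding it is 28657, leaving 6875
6875: greatest Fibonacci not exceeding it is 6765, leaving 110
110: greatest Fibonacci not exceeding it is 89, leaving 21
21: greatest Fibonacci not exceeding it is 21, leaving 0
So 35532 = 28657 + 6765 + 89 + 21, with no two terms consecutive in the sequence.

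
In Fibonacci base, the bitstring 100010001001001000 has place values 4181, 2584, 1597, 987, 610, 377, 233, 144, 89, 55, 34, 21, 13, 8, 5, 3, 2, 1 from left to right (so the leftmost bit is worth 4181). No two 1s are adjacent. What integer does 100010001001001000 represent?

4906

Summing the place values of the 1 bits: 4181 + 610 + 89 + 21 + 5 = 4906.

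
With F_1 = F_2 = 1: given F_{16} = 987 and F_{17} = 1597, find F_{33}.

By F_{2k+1} = F_k² + F_{k+1}²: F_{33} = 987² + 1597² = 974169 + 2550409 = 3524578.

3524578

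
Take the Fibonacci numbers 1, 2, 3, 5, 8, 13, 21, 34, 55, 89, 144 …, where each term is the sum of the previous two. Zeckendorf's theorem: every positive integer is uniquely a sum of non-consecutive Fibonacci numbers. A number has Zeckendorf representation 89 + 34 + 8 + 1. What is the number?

89 + 34 + 8 + 1 = 132.

132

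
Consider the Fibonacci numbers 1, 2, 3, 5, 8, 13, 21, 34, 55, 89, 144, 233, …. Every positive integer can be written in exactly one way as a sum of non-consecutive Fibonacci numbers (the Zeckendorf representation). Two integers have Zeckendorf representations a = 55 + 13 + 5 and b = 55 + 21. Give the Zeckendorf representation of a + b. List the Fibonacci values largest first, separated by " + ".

The two numbers are 73 and 76, so their sum is 149.
Greedy algorithm:
subtract 144 from 149: 5 remains
subtract 5 from 5: 0 remains

144 + 5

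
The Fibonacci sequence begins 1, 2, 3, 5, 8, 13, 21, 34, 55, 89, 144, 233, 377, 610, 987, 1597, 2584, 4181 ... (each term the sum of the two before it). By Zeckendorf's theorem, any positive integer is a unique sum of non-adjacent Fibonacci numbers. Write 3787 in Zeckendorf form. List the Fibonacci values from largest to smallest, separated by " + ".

2584 + 987 + 144 + 55 + 13 + 3 + 1

Repeatedly subtract the largest Fibonacci number that fits:
subtract 2584 from 3787: 1203 remains
subtract 987 from 1203: 216 remains
subtract 144 from 216: 72 remains
subtract 55 from 72: 17 remains
subtract 13 from 17: 4 remains
subtract 3 from 4: 1 remains
subtract 1 from 1: 0 remains
So 3787 = 2584 + 987 + 144 + 55 + 13 + 3 + 1, with no two terms consecutive in the sequence.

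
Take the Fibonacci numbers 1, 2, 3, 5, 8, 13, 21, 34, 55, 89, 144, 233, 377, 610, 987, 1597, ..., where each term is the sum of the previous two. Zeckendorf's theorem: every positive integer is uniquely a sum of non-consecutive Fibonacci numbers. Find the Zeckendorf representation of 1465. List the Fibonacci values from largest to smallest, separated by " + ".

1465 − 987 = 478
478 − 377 = 101
101 − 89 = 12
12 − 8 = 4
4 − 3 = 1
1 − 1 = 0
So 1465 = 987 + 377 + 89 + 8 + 3 + 1, with no two terms consecutive in the sequence.

987 + 377 + 89 + 8 + 3 + 1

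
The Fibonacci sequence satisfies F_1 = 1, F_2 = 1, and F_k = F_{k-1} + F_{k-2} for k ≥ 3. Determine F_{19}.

4181

Iterating the recurrence up to F_{14} = 377 and F_{13} = 233:
F_{15} = F_{14} + F_{13} = 377 + 233 = 610
F_{16} = F_{15} + F_{14} = 610 + 377 = 987
F_{17} = F_{16} + F_{15} = 987 + 610 = 1597
F_{18} = F_{17} + F_{16} = 1597 + 987 = 2584
F_{19} = F_{18} + F_{17} = 2584 + 1597 = 4181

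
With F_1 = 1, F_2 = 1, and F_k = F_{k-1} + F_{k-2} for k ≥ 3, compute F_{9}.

F_{2} = F_{1} + F_{0} = 1 + 0 = 1
F_{3} = F_{2} + F_{1} = 1 + 1 = 2
F_{4} = F_{3} + F_{2} = 2 + 1 = 3
F_{5} = F_{4} + F_{3} = 3 + 2 = 5
F_{6} = F_{5} + F_{4} = 5 + 3 = 8
F_{7} = F_{6} + F_{5} = 8 + 5 = 13
F_{8} = F_{7} + F_{6} = 13 + 8 = 21
F_{9} = F_{8} + F_{7} = 21 + 13 = 34

34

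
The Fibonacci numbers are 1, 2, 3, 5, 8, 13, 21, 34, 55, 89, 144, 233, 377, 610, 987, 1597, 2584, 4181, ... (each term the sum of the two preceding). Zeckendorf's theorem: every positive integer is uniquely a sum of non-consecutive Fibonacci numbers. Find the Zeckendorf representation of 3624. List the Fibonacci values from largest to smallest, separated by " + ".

Greedily peel off the largest Fibonacci term at each step:
3624 − 2584 = 1040
1040 − 987 = 53
53 − 34 = 19
19 − 13 = 6
6 − 5 = 1
1 − 1 = 0
So 3624 = 2584 + 987 + 34 + 13 + 5 + 1, with no two terms consecutive in the sequence.

2584 + 987 + 34 + 13 + 5 + 1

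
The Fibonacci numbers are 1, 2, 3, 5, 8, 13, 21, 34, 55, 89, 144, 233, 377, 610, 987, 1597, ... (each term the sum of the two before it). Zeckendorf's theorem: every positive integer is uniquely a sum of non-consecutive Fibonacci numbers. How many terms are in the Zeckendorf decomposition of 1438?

6

Greedy algorithm:
take 987 (≤ 1438); 1438 − 987 = 451
take 377 (≤ 451); 451 − 377 = 74
take 55 (≤ 74); 74 − 55 = 19
take 13 (≤ 19); 19 − 13 = 6
take 5 (≤ 6); 6 − 5 = 1
take 1 (≤ 1); 1 − 1 = 0
1438 = 987 + 377 + 55 + 13 + 5 + 1, which has 6 terms.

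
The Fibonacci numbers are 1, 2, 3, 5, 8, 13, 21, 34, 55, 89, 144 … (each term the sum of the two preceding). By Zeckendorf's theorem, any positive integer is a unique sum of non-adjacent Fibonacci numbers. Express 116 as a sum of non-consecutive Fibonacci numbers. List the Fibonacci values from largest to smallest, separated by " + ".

largest Fibonacci ≤ 116 is 89; 116 − 89 = 27
largest Fibonacci ≤ 27 is 21; 27 − 21 = 6
largest Fibonacci ≤ 6 is 5; 6 − 5 = 1
largest Fibonacci ≤ 1 is 1; 1 − 1 = 0
So 116 = 89 + 21 + 5 + 1, with no two terms consecutive in the sequence.

89 + 21 + 5 + 1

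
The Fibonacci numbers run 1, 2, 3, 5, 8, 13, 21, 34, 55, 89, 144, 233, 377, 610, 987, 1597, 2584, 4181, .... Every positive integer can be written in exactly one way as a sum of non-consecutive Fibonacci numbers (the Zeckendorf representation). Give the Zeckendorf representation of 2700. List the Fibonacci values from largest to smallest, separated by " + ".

Greedily peel off the largest Fibonacci term at each step:
2700: greatest Fibonacci not exceeding it is 2584, leaving 116
116: greatest Fibonacci not exceeding it is 89, leaving 27
27: greatest Fibonacci not exceeding it is 21, leaving 6
6: greatest Fibonacci not exceeding it is 5, leaving 1
1: greatest Fibonacci not exceeding it is 1, leaving 0
So 2700 = 2584 + 89 + 21 + 5 + 1, with no two terms consecutive in the sequence.

2584 + 89 + 21 + 5 + 1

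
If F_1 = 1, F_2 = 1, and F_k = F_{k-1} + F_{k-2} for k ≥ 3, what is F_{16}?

Iterating the recurrence up to F_{9} = 34 and F_{8} = 21:
F_{10} = F_{9} + F_{8} = 34 + 21 = 55
F_{11} = F_{10} + F_{9} = 55 + 34 = 89
F_{12} = F_{11} + F_{10} = 89 + 55 = 144
F_{13} = F_{12} + F_{11} = 144 + 89 = 233
F_{14} = F_{13} + F_{12} = 233 + 144 = 377
F_{15} = F_{14} + F_{13} = 377 + 233 = 610
F_{16} = F_{15} + F_{14} = 610 + 377 = 987

987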